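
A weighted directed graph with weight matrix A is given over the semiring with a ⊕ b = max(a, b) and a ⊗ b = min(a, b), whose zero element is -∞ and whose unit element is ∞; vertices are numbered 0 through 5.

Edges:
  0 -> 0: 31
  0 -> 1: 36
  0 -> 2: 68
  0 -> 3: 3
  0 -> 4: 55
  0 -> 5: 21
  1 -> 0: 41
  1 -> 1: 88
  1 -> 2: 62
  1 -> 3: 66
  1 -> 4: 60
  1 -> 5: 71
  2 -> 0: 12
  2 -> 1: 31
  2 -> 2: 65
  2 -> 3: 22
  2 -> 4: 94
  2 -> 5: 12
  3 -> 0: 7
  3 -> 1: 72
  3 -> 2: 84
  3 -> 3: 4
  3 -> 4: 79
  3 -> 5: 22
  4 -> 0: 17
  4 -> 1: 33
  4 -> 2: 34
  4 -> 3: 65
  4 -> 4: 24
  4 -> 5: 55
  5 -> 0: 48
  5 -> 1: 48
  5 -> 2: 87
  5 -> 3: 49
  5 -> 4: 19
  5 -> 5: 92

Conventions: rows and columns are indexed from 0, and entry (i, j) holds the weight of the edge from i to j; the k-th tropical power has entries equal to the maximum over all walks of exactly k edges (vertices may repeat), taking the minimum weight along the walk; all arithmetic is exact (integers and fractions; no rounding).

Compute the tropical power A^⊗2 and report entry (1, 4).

A^⊗2:
  [36, 36, 65, 55, 68, 55]
  [48, 88, 71, 66, 66, 71]
  [31, 33, 65, 65, 65, 55]
  [41, 72, 65, 66, 84, 71]
  [48, 65, 65, 49, 65, 55]
  [48, 49, 87, 49, 87, 92]
Key observation: the optimum is the walk 1->3->4, with weight 66 min 79 = 66.
Optimal value attained by: walk 1->3->4.
Answer: (A^⊗2)[1][4] = 66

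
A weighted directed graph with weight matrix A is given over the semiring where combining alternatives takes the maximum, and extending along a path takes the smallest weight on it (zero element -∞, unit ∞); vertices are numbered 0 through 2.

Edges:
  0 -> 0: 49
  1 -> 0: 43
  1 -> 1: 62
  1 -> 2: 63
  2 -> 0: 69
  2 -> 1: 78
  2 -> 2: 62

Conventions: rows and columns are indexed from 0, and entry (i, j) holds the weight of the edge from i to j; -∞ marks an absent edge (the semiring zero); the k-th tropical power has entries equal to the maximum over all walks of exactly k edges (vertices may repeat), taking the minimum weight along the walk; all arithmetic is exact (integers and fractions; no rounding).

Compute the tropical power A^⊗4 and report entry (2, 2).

A^⊗2:
  [49, -∞, -∞]
  [63, 63, 62]
  [62, 62, 63]
A^⊗3:
  [49, -∞, -∞]
  [62, 62, 63]
  [63, 63, 62]
A^⊗4:
  [49, -∞, -∞]
  [63, 63, 62]
  [62, 62, 63]
Key observation: the optimum is the walk 2->1->2->1->2, with weight 78 min 63 min 78 min 63 = 63.
Optimal value attained by: walk 2->1->2->1->2.
Answer: (A^⊗4)[2][2] = 63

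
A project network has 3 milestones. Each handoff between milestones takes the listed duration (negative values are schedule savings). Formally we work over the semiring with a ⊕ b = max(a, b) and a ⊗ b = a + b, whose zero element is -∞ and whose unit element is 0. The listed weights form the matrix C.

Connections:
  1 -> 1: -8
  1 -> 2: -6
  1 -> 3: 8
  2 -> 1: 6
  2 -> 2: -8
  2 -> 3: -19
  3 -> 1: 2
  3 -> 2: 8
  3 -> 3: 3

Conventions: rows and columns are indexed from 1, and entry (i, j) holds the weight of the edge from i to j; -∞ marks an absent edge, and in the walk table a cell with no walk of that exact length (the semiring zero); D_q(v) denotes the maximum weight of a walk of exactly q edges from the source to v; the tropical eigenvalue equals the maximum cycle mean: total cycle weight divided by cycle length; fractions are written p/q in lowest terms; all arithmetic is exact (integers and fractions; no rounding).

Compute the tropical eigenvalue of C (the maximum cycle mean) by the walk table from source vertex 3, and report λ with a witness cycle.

q=0: [-∞, -∞, 0]
q=1: [2, 8, 3]
q=2: [14, 11, 10]
q=3: [17, 18, 22]
Optimal cycle mean attained by: cycle 1->3->2->1, total 8 + 8 + 6, length 3.
Answer: λ = 22/3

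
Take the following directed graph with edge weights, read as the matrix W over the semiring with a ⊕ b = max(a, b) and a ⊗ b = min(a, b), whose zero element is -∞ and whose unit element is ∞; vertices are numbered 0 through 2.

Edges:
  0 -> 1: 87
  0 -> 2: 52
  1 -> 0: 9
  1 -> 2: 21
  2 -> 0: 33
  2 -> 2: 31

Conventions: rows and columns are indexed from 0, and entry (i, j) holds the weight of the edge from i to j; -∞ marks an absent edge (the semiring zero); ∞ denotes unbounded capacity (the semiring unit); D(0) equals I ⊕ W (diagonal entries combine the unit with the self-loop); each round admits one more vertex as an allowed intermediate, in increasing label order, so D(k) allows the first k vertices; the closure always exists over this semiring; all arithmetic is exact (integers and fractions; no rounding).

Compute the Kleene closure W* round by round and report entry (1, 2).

D(0):
  [∞, 87, 52]
  [9, ∞, 21]
  [33, -∞, ∞]
D(1):
  [∞, 87, 52]
  [9, ∞, 21]
  [33, 33, ∞]
D(2):
  [∞, 87, 52]
  [9, ∞, 21]
  [33, 33, ∞]
D(3):
  [∞, 87, 52]
  [21, ∞, 21]
  [33, 33, ∞]
Answer: W*[1][2] = 21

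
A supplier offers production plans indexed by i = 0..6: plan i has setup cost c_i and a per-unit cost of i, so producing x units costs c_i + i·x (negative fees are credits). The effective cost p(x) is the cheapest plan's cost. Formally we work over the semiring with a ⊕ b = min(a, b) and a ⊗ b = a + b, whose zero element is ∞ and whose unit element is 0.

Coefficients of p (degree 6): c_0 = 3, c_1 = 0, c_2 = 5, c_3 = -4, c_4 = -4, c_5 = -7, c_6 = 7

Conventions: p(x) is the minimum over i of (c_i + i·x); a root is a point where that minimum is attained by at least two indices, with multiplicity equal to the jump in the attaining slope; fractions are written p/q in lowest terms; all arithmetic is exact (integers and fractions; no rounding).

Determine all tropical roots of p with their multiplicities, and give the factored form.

hull edge (i=0, c=3) to (i=1, c=0): slope -3, span 1
hull edge (i=1, c=0) to (i=3, c=-4): slope -2, span 2
hull edge (i=3, c=-4) to (i=5, c=-7): slope -3/2, span 2
hull edge (i=5, c=-7) to (i=6, c=7): slope 14, span 1
Factored form: p(x) = 7 ⊗ (x ⊕ (-14)) ⊗ (x ⊕ 3/2) ⊗ (x ⊕ 3/2) ⊗ (x ⊕ 2) ⊗ (x ⊕ 2) ⊗ (x ⊕ 3)
Answer: roots = -14 (mult 1), 3/2 (mult 2), 2 (mult 2), 3 (mult 1)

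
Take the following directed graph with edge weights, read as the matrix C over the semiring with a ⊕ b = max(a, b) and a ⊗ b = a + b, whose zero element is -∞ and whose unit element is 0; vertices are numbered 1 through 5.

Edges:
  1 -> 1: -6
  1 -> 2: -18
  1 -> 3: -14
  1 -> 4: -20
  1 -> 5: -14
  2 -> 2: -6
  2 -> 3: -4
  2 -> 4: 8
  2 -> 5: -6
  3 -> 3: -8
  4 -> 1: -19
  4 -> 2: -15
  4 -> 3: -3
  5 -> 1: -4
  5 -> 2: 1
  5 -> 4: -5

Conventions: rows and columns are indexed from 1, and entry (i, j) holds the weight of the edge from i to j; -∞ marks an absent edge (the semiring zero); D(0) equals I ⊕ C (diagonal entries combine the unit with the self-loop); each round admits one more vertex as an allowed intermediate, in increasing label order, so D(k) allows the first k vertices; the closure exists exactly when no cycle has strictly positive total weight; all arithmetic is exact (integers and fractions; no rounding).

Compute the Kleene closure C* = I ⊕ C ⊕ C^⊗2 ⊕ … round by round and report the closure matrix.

D(0):
  [0, -18, -14, -20, -14]
  [-∞, 0, -4, 8, -6]
  [-∞, -∞, 0, -∞, -∞]
  [-19, -15, -3, 0, -∞]
  [-4, 1, -∞, -5, 0]
D(1):
  [0, -18, -14, -20, -14]
  [-∞, 0, -4, 8, -6]
  [-∞, -∞, 0, -∞, -∞]
  [-19, -15, -3, 0, -33]
  [-4, 1, -18, -5, 0]
D(2):
  [0, -18, -14, -10, -14]
  [-∞, 0, -4, 8, -6]
  [-∞, -∞, 0, -∞, -∞]
  [-19, -15, -3, 0, -21]
  [-4, 1, -3, 9, 0]
D(3):
  [0, -18, -14, -10, -14]
  [-∞, 0, -4, 8, -6]
  [-∞, -∞, 0, -∞, -∞]
  [-19, -15, -3, 0, -21]
  [-4, 1, -3, 9, 0]
D(4):
  [0, -18, -13, -10, -14]
  [-11, 0, 5, 8, -6]
  [-∞, -∞, 0, -∞, -∞]
  [-19, -15, -3, 0, -21]
  [-4, 1, 6, 9, 0]
D(5):
  [0, -13, -8, -5, -14]
  [-10, 0, 5, 8, -6]
  [-∞, -∞, 0, -∞, -∞]
  [-19, -15, -3, 0, -21]
  [-4, 1, 6, 9, 0]
Answer: C* = [[0, -13, -8, -5, -14], [-10, 0, 5, 8, -6], [-∞, -∞, 0, -∞, -∞], [-19, -15, -3, 0, -21], [-4, 1, 6, 9, 0]]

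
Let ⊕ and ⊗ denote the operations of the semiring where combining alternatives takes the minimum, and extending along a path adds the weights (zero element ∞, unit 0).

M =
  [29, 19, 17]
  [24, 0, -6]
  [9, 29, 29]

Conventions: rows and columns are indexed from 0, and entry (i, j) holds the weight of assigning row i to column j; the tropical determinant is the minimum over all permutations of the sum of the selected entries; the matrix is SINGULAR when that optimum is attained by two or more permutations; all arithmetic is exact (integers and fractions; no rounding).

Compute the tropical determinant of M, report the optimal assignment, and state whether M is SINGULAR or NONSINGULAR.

σ = (0, 1, 2): 29 + 0 + 29 = 58
σ = (0, 2, 1): 29 + (-6) + 29 = 52
σ = (1, 0, 2): 19 + 24 + 29 = 72
σ = (1, 2, 0): 19 + (-6) + 9 = 22
σ = (2, 0, 1): 17 + 24 + 29 = 70
σ = (2, 1, 0): 17 + 0 + 9 = 26
Optimal value attained by: σ = (1, 2, 0).
Answer: det⊕(M) = 22; verdict: NONSINGULAR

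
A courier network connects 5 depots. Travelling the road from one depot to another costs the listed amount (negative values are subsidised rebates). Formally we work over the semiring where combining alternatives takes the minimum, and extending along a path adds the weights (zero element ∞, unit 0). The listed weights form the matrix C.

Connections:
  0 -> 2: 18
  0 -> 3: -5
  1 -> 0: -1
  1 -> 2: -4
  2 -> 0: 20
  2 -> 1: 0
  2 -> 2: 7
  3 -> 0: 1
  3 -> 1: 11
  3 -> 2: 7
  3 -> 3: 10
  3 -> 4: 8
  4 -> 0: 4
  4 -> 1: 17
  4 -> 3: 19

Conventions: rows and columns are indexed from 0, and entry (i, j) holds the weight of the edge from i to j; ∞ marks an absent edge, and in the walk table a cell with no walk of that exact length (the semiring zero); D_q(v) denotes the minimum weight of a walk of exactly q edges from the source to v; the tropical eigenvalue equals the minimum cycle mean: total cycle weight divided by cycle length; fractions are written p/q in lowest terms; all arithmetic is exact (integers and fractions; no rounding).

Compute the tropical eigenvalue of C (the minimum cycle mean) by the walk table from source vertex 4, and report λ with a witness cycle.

q=0: [∞, ∞, ∞, ∞, 0]
q=1: [4, 17, ∞, 19, ∞]
q=2: [16, 30, 13, -1, 27]
q=3: [0, 10, 6, 9, 7]
q=4: [9, 6, 6, -5, 17]
q=5: [-4, 6, 2, 4, 3]
Optimal cycle mean attained by: cycle 0->3->0, total (-5) + 1, length 2.
Answer: λ = -2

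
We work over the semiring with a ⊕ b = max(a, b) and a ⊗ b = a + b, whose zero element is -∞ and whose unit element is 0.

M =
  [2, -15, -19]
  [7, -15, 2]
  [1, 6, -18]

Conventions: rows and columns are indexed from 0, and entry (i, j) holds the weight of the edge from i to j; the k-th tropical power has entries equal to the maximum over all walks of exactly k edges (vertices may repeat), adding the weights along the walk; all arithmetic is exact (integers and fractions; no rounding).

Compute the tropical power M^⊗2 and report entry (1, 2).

M^⊗2:
  [4, -13, -13]
  [9, 8, -12]
  [13, -9, 8]
Key observation: the optimum is the walk 1->0->2, with weight 7 + (-19) = -12.
Optimal value attained by: walk 1->0->2.
Answer: (M^⊗2)[1][2] = -12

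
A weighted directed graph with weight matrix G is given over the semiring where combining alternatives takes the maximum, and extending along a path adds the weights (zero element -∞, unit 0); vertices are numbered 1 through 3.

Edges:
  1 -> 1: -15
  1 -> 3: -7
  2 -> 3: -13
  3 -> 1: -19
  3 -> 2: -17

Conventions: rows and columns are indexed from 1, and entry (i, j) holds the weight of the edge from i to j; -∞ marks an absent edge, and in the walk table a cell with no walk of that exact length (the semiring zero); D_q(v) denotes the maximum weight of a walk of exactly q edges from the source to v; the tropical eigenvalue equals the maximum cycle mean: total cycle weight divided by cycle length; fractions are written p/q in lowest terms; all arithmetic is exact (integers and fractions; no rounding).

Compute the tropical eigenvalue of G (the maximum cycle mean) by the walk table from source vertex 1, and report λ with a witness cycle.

q=0: [0, -∞, -∞]
q=1: [-15, -∞, -7]
q=2: [-26, -24, -22]
q=3: [-41, -39, -33]
Optimal cycle mean attained by: cycle 1->3->1, total (-7) + (-19), length 2.
Answer: λ = -13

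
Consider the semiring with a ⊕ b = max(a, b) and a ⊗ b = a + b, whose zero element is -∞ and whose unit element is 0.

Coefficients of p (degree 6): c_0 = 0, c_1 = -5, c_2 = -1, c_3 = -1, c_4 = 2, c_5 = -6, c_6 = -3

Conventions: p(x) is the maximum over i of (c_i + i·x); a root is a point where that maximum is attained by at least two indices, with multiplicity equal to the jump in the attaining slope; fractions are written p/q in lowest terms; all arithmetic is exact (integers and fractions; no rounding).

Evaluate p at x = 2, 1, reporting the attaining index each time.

p(2) = max(0+0·2=0, -5+1·2=-3, -1+2·2=3, -1+3·2=5, 2+4·2=10, -6+5·2=4, -3+6·2=9) = 10 (attained by i=4)
p(1) = max(0+0·1=0, -5+1·1=-4, -1+2·1=1, -1+3·1=2, 2+4·1=6, -6+5·1=-1, -3+6·1=3) = 6 (attained by i=4)
Answer: p(2) = 10; p(1) = 6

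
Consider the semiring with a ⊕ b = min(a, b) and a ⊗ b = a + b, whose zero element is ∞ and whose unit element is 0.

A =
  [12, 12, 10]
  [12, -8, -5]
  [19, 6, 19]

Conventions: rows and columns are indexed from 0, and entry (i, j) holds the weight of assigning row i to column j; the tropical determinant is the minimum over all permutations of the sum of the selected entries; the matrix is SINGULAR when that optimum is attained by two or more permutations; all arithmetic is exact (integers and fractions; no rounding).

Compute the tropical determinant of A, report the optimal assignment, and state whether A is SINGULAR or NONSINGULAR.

σ = (0, 1, 2): 12 + (-8) + 19 = 23
σ = (0, 2, 1): 12 + (-5) + 6 = 13
σ = (1, 0, 2): 12 + 12 + 19 = 43
σ = (1, 2, 0): 12 + (-5) + 19 = 26
σ = (2, 0, 1): 10 + 12 + 6 = 28
σ = (2, 1, 0): 10 + (-8) + 19 = 21
Optimal value attained by: σ = (0, 2, 1).
Answer: det⊕(A) = 13; verdict: NONSINGULAR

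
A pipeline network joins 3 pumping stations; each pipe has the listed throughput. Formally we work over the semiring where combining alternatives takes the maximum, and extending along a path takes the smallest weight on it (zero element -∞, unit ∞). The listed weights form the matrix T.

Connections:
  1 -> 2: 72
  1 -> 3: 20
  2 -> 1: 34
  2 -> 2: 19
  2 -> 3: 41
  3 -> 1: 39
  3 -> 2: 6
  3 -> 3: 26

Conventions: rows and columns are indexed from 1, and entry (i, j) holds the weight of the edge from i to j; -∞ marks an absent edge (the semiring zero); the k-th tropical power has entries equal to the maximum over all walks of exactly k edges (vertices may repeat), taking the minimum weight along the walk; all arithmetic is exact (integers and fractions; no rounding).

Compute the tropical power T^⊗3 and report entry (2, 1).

T^⊗2:
  [34, 19, 41]
  [39, 34, 26]
  [26, 39, 26]
T^⊗3:
  [39, 34, 26]
  [34, 39, 34]
  [34, 26, 39]
Key observation: the optimum is the walk 2->1->2->1, with weight 34 min 72 min 34 = 34.
Optimal value attained by: walk 2->1->2->1.
Answer: (T^⊗3)[2][1] = 34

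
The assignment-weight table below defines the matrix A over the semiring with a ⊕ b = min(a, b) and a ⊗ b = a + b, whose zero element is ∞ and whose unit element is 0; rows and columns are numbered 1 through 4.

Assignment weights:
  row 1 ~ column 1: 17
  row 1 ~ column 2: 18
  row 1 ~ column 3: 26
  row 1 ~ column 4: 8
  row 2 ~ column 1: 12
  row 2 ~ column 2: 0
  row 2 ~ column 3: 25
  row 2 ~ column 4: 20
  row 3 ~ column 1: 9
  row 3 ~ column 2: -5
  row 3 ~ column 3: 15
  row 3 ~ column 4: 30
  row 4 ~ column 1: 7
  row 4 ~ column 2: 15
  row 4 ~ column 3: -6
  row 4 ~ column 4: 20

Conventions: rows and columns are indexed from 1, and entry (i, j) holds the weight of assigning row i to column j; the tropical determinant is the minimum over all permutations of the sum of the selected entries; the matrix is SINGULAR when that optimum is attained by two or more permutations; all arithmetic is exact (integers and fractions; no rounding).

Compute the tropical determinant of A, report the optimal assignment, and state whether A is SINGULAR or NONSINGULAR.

σ = (1, 2, 3, 4): 17 + 0 + 15 + 20 = 52
σ = (1, 2, 4, 3): 17 + 0 + 30 + (-6) = 41
σ = (1, 3, 2, 4): 17 + 25 + (-5) + 20 = 57
σ = (1, 3, 4, 2): 17 + 25 + 30 + 15 = 87
σ = (1, 4, 2, 3): 17 + 20 + (-5) + (-6) = 26
σ = (1, 4, 3, 2): 17 + 20 + 15 + 15 = 67
σ = (2, 1, 3, 4): 18 + 12 + 15 + 20 = 65
σ = (2, 1, 4, 3): 18 + 12 + 30 + (-6) = 54
σ = (2, 3, 1, 4): 18 + 25 + 9 + 20 = 72
σ = (2, 3, 4, 1): 18 + 25 + 30 + 7 = 80
σ = (2, 4, 1, 3): 18 + 20 + 9 + (-6) = 41
σ = (2, 4, 3, 1): 18 + 20 + 15 + 7 = 60
σ = (3, 1, 2, 4): 26 + 12 + (-5) + 20 = 53
σ = (3, 1, 4, 2): 26 + 12 + 30 + 15 = 83
σ = (3, 2, 1, 4): 26 + 0 + 9 + 20 = 55
σ = (3, 2, 4, 1): 26 + 0 + 30 + 7 = 63
σ = (3, 4, 1, 2): 26 + 20 + 9 + 15 = 70
σ = (3, 4, 2, 1): 26 + 20 + (-5) + 7 = 48
σ = (4, 1, 2, 3): 8 + 12 + (-5) + (-6) = 9
σ = (4, 1, 3, 2): 8 + 12 + 15 + 15 = 50
σ = (4, 2, 1, 3): 8 + 0 + 9 + (-6) = 11
σ = (4, 2, 3, 1): 8 + 0 + 15 + 7 = 30
σ = (4, 3, 1, 2): 8 + 25 + 9 + 15 = 57
σ = (4, 3, 2, 1): 8 + 25 + (-5) + 7 = 35
Optimal value attained by: σ = (4, 1, 2, 3).
Answer: det⊕(A) = 9; verdict: NONSINGULAR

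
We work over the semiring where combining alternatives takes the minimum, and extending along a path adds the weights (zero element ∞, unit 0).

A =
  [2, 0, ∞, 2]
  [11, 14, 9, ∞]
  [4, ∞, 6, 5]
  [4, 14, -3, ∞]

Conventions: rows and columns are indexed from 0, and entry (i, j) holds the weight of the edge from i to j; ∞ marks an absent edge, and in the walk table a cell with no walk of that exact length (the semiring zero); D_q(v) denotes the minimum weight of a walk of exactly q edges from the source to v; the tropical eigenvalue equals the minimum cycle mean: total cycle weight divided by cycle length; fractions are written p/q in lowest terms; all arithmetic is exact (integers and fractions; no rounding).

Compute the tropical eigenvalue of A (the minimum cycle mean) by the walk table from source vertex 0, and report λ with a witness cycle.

q=0: [0, ∞, ∞, ∞]
q=1: [2, 0, ∞, 2]
q=2: [4, 2, -1, 4]
q=3: [3, 4, 1, 4]
q=4: [5, 3, 1, 5]
Optimal cycle mean attained by: cycle 0->3->2->0, total 2 + (-3) + 4, length 3.
Answer: λ = 1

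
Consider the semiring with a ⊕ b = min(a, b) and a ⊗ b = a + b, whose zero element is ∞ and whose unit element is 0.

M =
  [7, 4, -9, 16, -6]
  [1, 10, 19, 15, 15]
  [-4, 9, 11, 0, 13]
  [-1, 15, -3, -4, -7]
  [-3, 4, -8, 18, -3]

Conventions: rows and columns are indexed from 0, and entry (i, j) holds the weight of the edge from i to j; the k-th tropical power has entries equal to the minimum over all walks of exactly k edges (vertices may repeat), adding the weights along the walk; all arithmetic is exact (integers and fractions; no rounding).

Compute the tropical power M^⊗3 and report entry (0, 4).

M^⊗2:
  [-13, -2, -14, -9, -9]
  [8, 5, -8, 11, -5]
  [-1, 0, -13, -4, -10]
  [-10, -3, -15, -8, -11]
  [-12, 1, -12, -8, -9]
M^⊗3:
  [-18, -9, -22, -14, -19]
  [-12, -1, -13, -8, -8]
  [-17, -6, -18, -13, -13]
  [-19, -7, -19, -15, -16]
  [-16, -8, -21, -12, -18]
Key observation: the optimum is the walk 0->2->0->4, with weight (-9) + (-4) + (-6) = -19.
Optimal value attained by: walk 0->2->0->4.
Answer: (M^⊗3)[0][4] = -19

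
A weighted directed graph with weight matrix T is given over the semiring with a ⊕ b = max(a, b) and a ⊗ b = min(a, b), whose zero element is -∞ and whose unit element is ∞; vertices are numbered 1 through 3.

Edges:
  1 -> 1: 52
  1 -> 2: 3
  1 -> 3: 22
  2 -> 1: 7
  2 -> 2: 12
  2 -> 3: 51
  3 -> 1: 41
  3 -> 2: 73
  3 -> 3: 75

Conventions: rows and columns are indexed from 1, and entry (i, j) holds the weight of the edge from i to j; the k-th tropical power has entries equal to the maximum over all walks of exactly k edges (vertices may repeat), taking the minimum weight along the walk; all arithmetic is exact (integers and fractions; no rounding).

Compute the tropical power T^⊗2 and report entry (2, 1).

T^⊗2:
  [52, 22, 22]
  [41, 51, 51]
  [41, 73, 75]
Key observation: the optimum is the walk 2->3->1, with weight 51 min 41 = 41.
Optimal value attained by: walk 2->3->1.
Answer: (T^⊗2)[2][1] = 41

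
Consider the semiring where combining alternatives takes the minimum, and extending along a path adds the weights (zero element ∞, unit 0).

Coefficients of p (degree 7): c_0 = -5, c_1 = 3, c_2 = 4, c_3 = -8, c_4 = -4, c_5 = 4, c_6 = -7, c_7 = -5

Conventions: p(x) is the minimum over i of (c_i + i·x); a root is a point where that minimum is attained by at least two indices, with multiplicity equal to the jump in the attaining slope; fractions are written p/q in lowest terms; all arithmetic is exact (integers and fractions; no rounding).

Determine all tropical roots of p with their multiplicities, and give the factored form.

hull edge (i=0, c=-5) to (i=3, c=-8): slope -1, span 3
hull edge (i=3, c=-8) to (i=6, c=-7): slope 1/3, span 3
hull edge (i=6, c=-7) to (i=7, c=-5): slope 2, span 1
Factored form: p(x) = -5 ⊗ (x ⊕ (-2)) ⊗ (x ⊕ (-1/3)) ⊗ (x ⊕ (-1/3)) ⊗ (x ⊕ (-1/3)) ⊗ (x ⊕ 1) ⊗ (x ⊕ 1) ⊗ (x ⊕ 1)
Answer: roots = -2 (mult 1), -1/3 (mult 3), 1 (mult 3)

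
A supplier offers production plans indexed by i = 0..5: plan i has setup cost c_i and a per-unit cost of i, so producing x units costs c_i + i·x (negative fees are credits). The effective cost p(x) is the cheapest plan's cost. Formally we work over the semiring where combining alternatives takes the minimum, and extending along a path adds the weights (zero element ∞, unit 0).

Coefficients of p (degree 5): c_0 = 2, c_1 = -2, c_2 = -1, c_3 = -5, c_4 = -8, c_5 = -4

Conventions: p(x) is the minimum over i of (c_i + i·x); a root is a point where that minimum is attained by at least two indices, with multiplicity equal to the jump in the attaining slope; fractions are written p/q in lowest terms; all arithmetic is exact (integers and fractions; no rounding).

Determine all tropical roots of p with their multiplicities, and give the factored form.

hull edge (i=0, c=2) to (i=1, c=-2): slope -4, span 1
hull edge (i=1, c=-2) to (i=4, c=-8): slope -2, span 3
hull edge (i=4, c=-8) to (i=5, c=-4): slope 4, span 1
Factored form: p(x) = -4 ⊗ (x ⊕ (-4)) ⊗ (x ⊕ 2) ⊗ (x ⊕ 2) ⊗ (x ⊕ 2) ⊗ (x ⊕ 4)
Answer: roots = -4 (mult 1), 2 (mult 3), 4 (mult 1)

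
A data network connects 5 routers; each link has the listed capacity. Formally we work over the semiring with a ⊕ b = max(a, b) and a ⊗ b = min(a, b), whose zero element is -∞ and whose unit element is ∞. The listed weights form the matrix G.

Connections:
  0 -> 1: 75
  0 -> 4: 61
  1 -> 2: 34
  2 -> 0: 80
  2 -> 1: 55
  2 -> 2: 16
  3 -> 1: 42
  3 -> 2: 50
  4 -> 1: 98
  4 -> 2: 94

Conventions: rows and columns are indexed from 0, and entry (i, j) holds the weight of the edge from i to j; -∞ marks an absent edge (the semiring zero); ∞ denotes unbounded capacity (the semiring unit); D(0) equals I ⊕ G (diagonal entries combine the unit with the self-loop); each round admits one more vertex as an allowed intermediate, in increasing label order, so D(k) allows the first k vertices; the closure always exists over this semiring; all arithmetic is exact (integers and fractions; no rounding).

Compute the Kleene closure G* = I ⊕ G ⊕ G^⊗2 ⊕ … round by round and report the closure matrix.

D(0):
  [∞, 75, -∞, -∞, 61]
  [-∞, ∞, 34, -∞, -∞]
  [80, 55, ∞, -∞, -∞]
  [-∞, 42, 50, ∞, -∞]
  [-∞, 98, 94, -∞, ∞]
D(1):
  [∞, 75, -∞, -∞, 61]
  [-∞, ∞, 34, -∞, -∞]
  [80, 75, ∞, -∞, 61]
  [-∞, 42, 50, ∞, -∞]
  [-∞, 98, 94, -∞, ∞]
D(2):
  [∞, 75, 34, -∞, 61]
  [-∞, ∞, 34, -∞, -∞]
  [80, 75, ∞, -∞, 61]
  [-∞, 42, 50, ∞, -∞]
  [-∞, 98, 94, -∞, ∞]
D(3):
  [∞, 75, 34, -∞, 61]
  [34, ∞, 34, -∞, 34]
  [80, 75, ∞, -∞, 61]
  [50, 50, 50, ∞, 50]
  [80, 98, 94, -∞, ∞]
D(4):
  [∞, 75, 34, -∞, 61]
  [34, ∞, 34, -∞, 34]
  [80, 75, ∞, -∞, 61]
  [50, 50, 50, ∞, 50]
  [80, 98, 94, -∞, ∞]
D(5):
  [∞, 75, 61, -∞, 61]
  [34, ∞, 34, -∞, 34]
  [80, 75, ∞, -∞, 61]
  [50, 50, 50, ∞, 50]
  [80, 98, 94, -∞, ∞]
Answer: G* = [[∞, 75, 61, -∞, 61], [34, ∞, 34, -∞, 34], [80, 75, ∞, -∞, 61], [50, 50, 50, ∞, 50], [80, 98, 94, -∞, ∞]]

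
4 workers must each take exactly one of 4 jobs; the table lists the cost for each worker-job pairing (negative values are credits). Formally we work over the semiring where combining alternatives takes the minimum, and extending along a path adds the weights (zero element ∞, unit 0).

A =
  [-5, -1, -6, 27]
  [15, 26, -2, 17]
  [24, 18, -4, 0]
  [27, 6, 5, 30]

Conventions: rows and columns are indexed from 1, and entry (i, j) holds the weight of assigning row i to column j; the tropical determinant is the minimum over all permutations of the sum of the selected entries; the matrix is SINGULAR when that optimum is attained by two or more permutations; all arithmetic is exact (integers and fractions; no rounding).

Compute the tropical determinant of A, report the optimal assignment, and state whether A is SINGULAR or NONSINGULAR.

σ = (1, 2, 3, 4): (-5) + 26 + (-4) + 30 = 47
σ = (1, 2, 4, 3): (-5) + 26 + 0 + 5 = 26
σ = (1, 3, 2, 4): (-5) + (-2) + 18 + 30 = 41
σ = (1, 3, 4, 2): (-5) + (-2) + 0 + 6 = -1
σ = (1, 4, 2, 3): (-5) + 17 + 18 + 5 = 35
σ = (1, 4, 3, 2): (-5) + 17 + (-4) + 6 = 14
σ = (2, 1, 3, 4): (-1) + 15 + (-4) + 30 = 40
σ = (2, 1, 4, 3): (-1) + 15 + 0 + 5 = 19
σ = (2, 3, 1, 4): (-1) + (-2) + 24 + 30 = 51
σ = (2, 3, 4, 1): (-1) + (-2) + 0 + 27 = 24
σ = (2, 4, 1, 3): (-1) + 17 + 24 + 5 = 45
σ = (2, 4, 3, 1): (-1) + 17 + (-4) + 27 = 39
σ = (3, 1, 2, 4): (-6) + 15 + 18 + 30 = 57
σ = (3, 1, 4, 2): (-6) + 15 + 0 + 6 = 15
σ = (3, 2, 1, 4): (-6) + 26 + 24 + 30 = 74
σ = (3, 2, 4, 1): (-6) + 26 + 0 + 27 = 47
σ = (3, 4, 1, 2): (-6) + 17 + 24 + 6 = 41
σ = (3, 4, 2, 1): (-6) + 17 + 18 + 27 = 56
σ = (4, 1, 2, 3): 27 + 15 + 18 + 5 = 65
σ = (4, 1, 3, 2): 27 + 15 + (-4) + 6 = 44
σ = (4, 2, 1, 3): 27 + 26 + 24 + 5 = 82
σ = (4, 2, 3, 1): 27 + 26 + (-4) + 27 = 76
σ = (4, 3, 1, 2): 27 + (-2) + 24 + 6 = 55
σ = (4, 3, 2, 1): 27 + (-2) + 18 + 27 = 70
Optimal value attained by: σ = (1, 3, 4, 2).
Answer: det⊕(A) = -1; verdict: NONSINGULAR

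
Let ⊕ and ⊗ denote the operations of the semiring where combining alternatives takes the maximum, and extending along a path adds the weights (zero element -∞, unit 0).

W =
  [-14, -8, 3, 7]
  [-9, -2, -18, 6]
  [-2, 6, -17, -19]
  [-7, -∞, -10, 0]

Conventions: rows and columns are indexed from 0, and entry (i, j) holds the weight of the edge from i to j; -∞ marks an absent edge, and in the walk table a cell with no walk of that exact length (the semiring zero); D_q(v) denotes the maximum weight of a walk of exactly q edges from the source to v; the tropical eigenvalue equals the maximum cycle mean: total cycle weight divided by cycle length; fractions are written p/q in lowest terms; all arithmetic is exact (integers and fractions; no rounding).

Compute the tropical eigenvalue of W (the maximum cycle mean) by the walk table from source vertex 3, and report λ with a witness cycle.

q=0: [-∞, -∞, -∞, 0]
q=1: [-7, -∞, -10, 0]
q=2: [-7, -4, -4, 0]
q=3: [-6, 2, -4, 2]
q=4: [-5, 2, -3, 8]
Optimal cycle mean attained by: cycle 0->2->1->3->0, total 3 + 6 + 6 + (-7), length 4.
Answer: λ = 2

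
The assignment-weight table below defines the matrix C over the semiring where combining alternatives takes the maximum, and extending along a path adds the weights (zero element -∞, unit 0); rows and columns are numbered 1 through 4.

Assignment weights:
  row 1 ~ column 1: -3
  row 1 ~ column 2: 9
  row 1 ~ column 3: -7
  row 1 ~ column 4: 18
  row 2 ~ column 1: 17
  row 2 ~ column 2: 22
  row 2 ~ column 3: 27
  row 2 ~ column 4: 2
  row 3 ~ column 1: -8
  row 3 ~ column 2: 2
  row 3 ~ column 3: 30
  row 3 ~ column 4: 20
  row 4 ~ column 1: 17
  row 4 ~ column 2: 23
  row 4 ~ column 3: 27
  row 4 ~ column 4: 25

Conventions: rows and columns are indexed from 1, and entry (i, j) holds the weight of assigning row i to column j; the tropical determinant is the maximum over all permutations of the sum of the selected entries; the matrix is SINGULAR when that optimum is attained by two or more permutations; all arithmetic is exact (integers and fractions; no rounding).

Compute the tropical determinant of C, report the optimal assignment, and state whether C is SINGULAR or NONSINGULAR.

σ = (1, 2, 3, 4): (-3) + 22 + 30 + 25 = 74
σ = (1, 2, 4, 3): (-3) + 22 + 20 + 27 = 66
σ = (1, 3, 2, 4): (-3) + 27 + 2 + 25 = 51
σ = (1, 3, 4, 2): (-3) + 27 + 20 + 23 = 67
σ = (1, 4, 2, 3): (-3) + 2 + 2 + 27 = 28
σ = (1, 4, 3, 2): (-3) + 2 + 30 + 23 = 52
σ = (2, 1, 3, 4): 9 + 17 + 30 + 25 = 81
σ = (2, 1, 4, 3): 9 + 17 + 20 + 27 = 73
σ = (2, 3, 1, 4): 9 + 27 + (-8) + 25 = 53
σ = (2, 3, 4, 1): 9 + 27 + 20 + 17 = 73
σ = (2, 4, 1, 3): 9 + 2 + (-8) + 27 = 30
σ = (2, 4, 3, 1): 9 + 2 + 30 + 17 = 58
σ = (3, 1, 2, 4): (-7) + 17 + 2 + 25 = 37
σ = (3, 1, 4, 2): (-7) + 17 + 20 + 23 = 53
σ = (3, 2, 1, 4): (-7) + 22 + (-8) + 25 = 32
σ = (3, 2, 4, 1): (-7) + 22 + 20 + 17 = 52
σ = (3, 4, 1, 2): (-7) + 2 + (-8) + 23 = 10
σ = (3, 4, 2, 1): (-7) + 2 + 2 + 17 = 14
σ = (4, 1, 2, 3): 18 + 17 + 2 + 27 = 64
σ = (4, 1, 3, 2): 18 + 17 + 30 + 23 = 88
σ = (4, 2, 1, 3): 18 + 22 + (-8) + 27 = 59
σ = (4, 2, 3, 1): 18 + 22 + 30 + 17 = 87
σ = (4, 3, 1, 2): 18 + 27 + (-8) + 23 = 60
σ = (4, 3, 2, 1): 18 + 27 + 2 + 17 = 64
Optimal value attained by: σ = (4, 1, 3, 2).
Answer: det⊕(C) = 88; verdict: NONSINGULAR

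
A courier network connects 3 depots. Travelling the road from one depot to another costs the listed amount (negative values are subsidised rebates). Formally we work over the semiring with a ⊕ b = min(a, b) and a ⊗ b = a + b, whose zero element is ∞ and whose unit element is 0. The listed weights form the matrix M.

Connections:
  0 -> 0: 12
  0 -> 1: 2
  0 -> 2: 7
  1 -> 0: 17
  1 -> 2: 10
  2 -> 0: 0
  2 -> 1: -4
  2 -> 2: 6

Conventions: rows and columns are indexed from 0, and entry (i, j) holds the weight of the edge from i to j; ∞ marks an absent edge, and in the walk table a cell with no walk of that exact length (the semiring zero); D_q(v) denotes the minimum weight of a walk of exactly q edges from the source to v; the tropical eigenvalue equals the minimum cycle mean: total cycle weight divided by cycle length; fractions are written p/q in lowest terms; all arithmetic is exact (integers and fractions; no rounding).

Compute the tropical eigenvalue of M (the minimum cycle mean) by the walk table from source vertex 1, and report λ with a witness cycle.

q=0: [∞, 0, ∞]
q=1: [17, ∞, 10]
q=2: [10, 6, 16]
q=3: [16, 12, 16]
Optimal cycle mean attained by: cycle 1->2->1, total 10 + (-4), length 2.
Answer: λ = 3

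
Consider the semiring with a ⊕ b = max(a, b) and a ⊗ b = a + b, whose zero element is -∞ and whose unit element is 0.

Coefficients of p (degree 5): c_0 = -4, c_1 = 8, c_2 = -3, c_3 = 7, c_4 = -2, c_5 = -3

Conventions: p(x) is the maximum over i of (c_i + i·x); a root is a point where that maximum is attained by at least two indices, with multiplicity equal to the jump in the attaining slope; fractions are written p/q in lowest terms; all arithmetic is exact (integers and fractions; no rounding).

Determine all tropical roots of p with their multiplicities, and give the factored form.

hull edge (i=0, c=-4) to (i=1, c=8): slope 12, span 1
hull edge (i=1, c=8) to (i=3, c=7): slope -1/2, span 2
hull edge (i=3, c=7) to (i=5, c=-3): slope -5, span 2
Factored form: p(x) = -3 ⊗ (x ⊕ (-12)) ⊗ (x ⊕ 1/2) ⊗ (x ⊕ 1/2) ⊗ (x ⊕ 5) ⊗ (x ⊕ 5)
Answer: roots = -12 (mult 1), 1/2 (mult 2), 5 (mult 2)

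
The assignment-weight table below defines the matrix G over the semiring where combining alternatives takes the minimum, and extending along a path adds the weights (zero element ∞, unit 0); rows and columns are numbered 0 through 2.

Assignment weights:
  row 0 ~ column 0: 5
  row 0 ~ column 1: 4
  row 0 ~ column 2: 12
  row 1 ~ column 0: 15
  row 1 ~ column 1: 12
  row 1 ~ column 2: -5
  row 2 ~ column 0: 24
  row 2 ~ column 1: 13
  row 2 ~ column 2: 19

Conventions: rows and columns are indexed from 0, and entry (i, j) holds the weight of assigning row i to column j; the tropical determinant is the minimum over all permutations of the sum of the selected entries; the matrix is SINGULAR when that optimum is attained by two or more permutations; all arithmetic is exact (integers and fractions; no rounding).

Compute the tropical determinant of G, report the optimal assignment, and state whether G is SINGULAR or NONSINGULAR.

σ = (0, 1, 2): 5 + 12 + 19 = 36
σ = (0, 2, 1): 5 + (-5) + 13 = 13
σ = (1, 0, 2): 4 + 15 + 19 = 38
σ = (1, 2, 0): 4 + (-5) + 24 = 23
σ = (2, 0, 1): 12 + 15 + 13 = 40
σ = (2, 1, 0): 12 + 12 + 24 = 48
Optimal value attained by: σ = (0, 2, 1).
Answer: det⊕(G) = 13; verdict: NONSINGULAR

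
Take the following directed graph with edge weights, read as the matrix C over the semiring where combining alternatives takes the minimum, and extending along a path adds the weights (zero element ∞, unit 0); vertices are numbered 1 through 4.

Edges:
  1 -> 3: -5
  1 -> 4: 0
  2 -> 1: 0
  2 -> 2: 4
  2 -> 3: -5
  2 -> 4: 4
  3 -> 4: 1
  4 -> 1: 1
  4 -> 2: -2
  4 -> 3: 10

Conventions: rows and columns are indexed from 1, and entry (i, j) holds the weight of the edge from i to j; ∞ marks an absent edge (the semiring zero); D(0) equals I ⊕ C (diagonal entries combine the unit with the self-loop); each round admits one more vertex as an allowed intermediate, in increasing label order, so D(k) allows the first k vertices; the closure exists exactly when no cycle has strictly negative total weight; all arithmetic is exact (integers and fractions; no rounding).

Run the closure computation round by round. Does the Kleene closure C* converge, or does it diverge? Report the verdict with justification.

D(0):
  [0, ∞, -5, 0]
  [0, 0, -5, 4]
  [∞, ∞, 0, 1]
  [1, -2, 10, 0]
D(1):
  [0, ∞, -5, 0]
  [0, 0, -5, 0]
  [∞, ∞, 0, 1]
  [1, -2, -4, 0]
Detection: at round 2, diagonal entry (4, 4) turns strictly negative.
Key observation: the cycle 4->2->1->4 has total weight (-2) + 0 + 0, which is strictly negative.
Answer: DIVERGES — negative cycle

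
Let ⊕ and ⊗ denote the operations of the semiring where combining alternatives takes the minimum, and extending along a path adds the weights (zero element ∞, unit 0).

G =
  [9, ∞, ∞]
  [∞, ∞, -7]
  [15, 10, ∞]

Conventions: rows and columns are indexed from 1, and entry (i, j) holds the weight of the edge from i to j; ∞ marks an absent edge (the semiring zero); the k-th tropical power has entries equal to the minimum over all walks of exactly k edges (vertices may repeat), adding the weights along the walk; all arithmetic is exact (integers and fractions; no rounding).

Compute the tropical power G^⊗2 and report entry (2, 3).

G^⊗2:
  [18, ∞, ∞]
  [8, 3, ∞]
  [24, ∞, 3]
Key observation: no walk of exactly 2 edges connects these vertices, so the entry is the semiring zero.
Answer: (G^⊗2)[2][3] = ∞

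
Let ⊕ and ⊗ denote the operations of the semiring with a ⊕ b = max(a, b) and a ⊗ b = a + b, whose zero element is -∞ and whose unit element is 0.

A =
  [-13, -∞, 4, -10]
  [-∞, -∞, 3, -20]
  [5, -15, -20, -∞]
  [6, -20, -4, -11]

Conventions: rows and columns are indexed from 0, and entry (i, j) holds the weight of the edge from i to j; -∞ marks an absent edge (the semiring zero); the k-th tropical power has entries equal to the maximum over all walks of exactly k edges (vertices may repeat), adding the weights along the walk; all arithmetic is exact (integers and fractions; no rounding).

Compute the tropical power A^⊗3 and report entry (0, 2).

A^⊗2:
  [9, -11, -9, -21]
  [8, -12, -17, -31]
  [-8, -35, 9, -5]
  [1, -19, 10, -4]
A^⊗3:
  [-4, -24, 13, -1]
  [-5, -32, 12, -2]
  [14, -6, -4, -16]
  [15, -5, 5, -9]
Key observation: the optimum is the walk 0->2->0->2, with weight 4 + 5 + 4 = 13.
Optimal value attained by: walk 0->2->0->2.
Answer: (A^⊗3)[0][2] = 13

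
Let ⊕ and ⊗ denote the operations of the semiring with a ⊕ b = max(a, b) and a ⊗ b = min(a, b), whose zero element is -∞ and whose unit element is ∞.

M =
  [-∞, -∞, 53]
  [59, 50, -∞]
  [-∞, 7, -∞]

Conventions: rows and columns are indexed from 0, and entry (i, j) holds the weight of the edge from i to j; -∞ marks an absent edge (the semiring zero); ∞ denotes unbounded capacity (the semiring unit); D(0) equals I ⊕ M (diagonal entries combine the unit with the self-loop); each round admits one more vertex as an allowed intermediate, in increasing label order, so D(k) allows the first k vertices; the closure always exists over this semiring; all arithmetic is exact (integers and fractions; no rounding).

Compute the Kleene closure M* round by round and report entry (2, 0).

D(0):
  [∞, -∞, 53]
  [59, ∞, -∞]
  [-∞, 7, ∞]
D(1):
  [∞, -∞, 53]
  [59, ∞, 53]
  [-∞, 7, ∞]
D(2):
  [∞, -∞, 53]
  [59, ∞, 53]
  [7, 7, ∞]
D(3):
  [∞, 7, 53]
  [59, ∞, 53]
  [7, 7, ∞]
Answer: M*[2][0] = 7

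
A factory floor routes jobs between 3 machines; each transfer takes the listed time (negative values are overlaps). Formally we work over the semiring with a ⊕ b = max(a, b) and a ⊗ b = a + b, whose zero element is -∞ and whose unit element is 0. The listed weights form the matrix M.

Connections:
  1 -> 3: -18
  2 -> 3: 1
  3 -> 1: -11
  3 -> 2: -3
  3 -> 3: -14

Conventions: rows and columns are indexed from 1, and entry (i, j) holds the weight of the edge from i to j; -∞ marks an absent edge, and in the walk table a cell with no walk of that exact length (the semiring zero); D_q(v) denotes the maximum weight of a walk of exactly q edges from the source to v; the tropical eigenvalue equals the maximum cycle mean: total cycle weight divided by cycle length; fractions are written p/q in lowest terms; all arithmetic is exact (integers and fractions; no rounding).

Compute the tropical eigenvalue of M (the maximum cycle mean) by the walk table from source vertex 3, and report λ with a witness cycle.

q=0: [-∞, -∞, 0]
q=1: [-11, -3, -14]
q=2: [-25, -17, -2]
q=3: [-13, -5, -16]
Optimal cycle mean attained by: cycle 2->3->2, total 1 + (-3), length 2.
Answer: λ = -1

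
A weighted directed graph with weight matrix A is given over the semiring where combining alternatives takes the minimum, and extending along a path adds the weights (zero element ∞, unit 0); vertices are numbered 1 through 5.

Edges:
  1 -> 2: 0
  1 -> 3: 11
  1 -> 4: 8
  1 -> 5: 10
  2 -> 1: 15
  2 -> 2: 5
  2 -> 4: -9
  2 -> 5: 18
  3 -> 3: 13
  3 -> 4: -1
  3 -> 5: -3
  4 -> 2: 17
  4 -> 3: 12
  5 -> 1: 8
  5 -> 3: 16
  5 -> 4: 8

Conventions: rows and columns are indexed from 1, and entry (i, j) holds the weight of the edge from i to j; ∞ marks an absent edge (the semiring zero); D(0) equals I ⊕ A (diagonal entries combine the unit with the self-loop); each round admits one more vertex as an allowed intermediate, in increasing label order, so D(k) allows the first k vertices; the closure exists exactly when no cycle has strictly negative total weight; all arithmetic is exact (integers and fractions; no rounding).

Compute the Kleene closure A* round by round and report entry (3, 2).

D(0):
  [0, 0, 11, 8, 10]
  [15, 0, ∞, -9, 18]
  [∞, ∞, 0, -1, -3]
  [∞, 17, 12, 0, ∞]
  [8, ∞, 16, 8, 0]
D(1):
  [0, 0, 11, 8, 10]
  [15, 0, 26, -9, 18]
  [∞, ∞, 0, -1, -3]
  [∞, 17, 12, 0, ∞]
  [8, 8, 16, 8, 0]
D(2):
  [0, 0, 11, -9, 10]
  [15, 0, 26, -9, 18]
  [∞, ∞, 0, -1, -3]
  [32, 17, 12, 0, 35]
  [8, 8, 16, -1, 0]
D(3):
  [0, 0, 11, -9, 8]
  [15, 0, 26, -9, 18]
  [∞, ∞, 0, -1, -3]
  [32, 17, 12, 0, 9]
  [8, 8, 16, -1, 0]
D(4):
  [0, 0, 3, -9, 0]
  [15, 0, 3, -9, 0]
  [31, 16, 0, -1, -3]
  [32, 17, 12, 0, 9]
  [8, 8, 11, -1, 0]
D(5):
  [0, 0, 3, -9, 0]
  [8, 0, 3, -9, 0]
  [5, 5, 0, -4, -3]
  [17, 17, 12, 0, 9]
  [8, 8, 11, -1, 0]
Answer: A*[3][2] = 5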